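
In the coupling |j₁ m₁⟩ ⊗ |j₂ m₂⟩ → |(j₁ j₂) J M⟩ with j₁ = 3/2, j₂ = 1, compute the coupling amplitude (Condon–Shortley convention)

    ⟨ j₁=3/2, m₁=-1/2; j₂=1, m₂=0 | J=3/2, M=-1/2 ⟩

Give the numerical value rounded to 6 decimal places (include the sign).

−√(1/15) ≈ -0.258199

triangle: 1!*2!*1!/5! = 2/120
(j±m)!: 1!*2!*1!*1!*1!*2! = 4
prefactor² = (2J+1)*Δ*N² = 4/15
  k=0: +1/(0!*1!*2!*1!*0!*0!) = 1/2
  k=1: −1/(1!*0!*1!*0!*1!*1!) = -1
Σ = -1/2  ⇒  CG² = 4/15*(-1/2)² = 1/15
CG = −√(1/15) = -0.258199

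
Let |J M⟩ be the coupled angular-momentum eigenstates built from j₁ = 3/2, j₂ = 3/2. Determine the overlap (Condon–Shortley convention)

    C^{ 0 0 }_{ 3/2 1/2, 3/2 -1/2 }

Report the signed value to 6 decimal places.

−√(1/4) ≈ -0.500000

√[1·3!0!0!/4! · 2!1!1!2!0!0!] = √(1)
  +(−1)^1/∏(1,2,0,0,0,0)! = -1/2  (running -1/2)
⟨..|..⟩ = √(1)·(-1/2) = -0.500000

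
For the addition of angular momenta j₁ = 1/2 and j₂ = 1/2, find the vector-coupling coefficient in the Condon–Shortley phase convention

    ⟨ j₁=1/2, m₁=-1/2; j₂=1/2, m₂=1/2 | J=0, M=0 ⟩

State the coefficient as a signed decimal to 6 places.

triangle: 1!*0!*0!/2! = 1/2
(j±m)!: 0!*1!*1!*0!*0!*0! = 1
prefactor² = (2J+1)*Δ*N² = 1/2
  k=1: −1/(1!*0!*0!*0!*0!*0!) = -1
Σ = -1  ⇒  CG² = 1/2*(-1)² = 1/2
CG = −√(1/2) = -0.707107

−√(1/2) = -0.707107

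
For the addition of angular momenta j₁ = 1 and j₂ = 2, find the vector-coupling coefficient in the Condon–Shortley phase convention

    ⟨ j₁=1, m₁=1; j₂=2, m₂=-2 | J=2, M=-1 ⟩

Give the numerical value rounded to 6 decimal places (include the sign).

√[5·1!1!3!/6! · 2!0!0!4!1!3!] = √(12)
  +(−1)^0/∏(0,1,0,0,1,3)! = 1/6  (running 1/6)
⟨..|..⟩ = √(12)·(1/6) = +0.577350

+√(1/3) ≈ +0.577350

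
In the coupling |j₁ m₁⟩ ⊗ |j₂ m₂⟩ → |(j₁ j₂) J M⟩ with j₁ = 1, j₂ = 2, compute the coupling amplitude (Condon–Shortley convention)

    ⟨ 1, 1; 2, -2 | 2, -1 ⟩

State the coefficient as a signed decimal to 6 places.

+0.577350

triangle: 1!×1!×3!/6! = 6/720
(j±m)!: 2!×0!×0!×4!×1!×3! = 288
prefactor² = (2J+1)×Δ×N² = 12
  k=0: +1/(0!×1!×0!×0!×1!×3!) = 1/6
Σ = 1/6  ⇒  CG² = 12×1/6² = 1/3
CG = +√(1/3) = +0.577350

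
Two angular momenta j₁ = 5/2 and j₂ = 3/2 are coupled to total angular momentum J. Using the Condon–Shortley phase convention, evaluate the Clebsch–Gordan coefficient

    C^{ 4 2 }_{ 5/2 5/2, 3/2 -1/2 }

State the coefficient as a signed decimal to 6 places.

√[9·0!5!3!/9! · 5!0!1!2!6!2!] = √(43200/7)
  +(−1)^0/∏(0,0,0,1,5,2)! = 1/240  (running 1/240)
⟨..|..⟩ = √(43200/7)·(1/240) = +0.327327

+0.327327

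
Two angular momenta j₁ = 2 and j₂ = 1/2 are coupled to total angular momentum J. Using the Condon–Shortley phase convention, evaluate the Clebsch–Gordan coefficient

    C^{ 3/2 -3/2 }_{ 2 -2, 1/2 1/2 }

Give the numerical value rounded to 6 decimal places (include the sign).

-0.894427  (= −√(4/5))

√[4·1!3!0!/5! · 0!4!1!0!0!3!] = √(144/5)
  +(−1)^1/∏(1,0,3,0,0,0)! = -1/6  (running -1/6)
⟨..|..⟩ = √(144/5)·(-1/6) = -0.894427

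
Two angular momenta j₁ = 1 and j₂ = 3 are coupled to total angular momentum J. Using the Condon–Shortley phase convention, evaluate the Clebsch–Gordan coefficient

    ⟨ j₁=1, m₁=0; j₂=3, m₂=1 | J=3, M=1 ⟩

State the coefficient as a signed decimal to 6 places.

−√(1/12) ≈ -0.288675

√[7·1!1!5!/8! · 1!1!4!2!4!2!] = √(48)
  +(−1)^0/∏(0,1,1,4,0,1)! = 1/24  (running 1/24)
  +(−1)^1/∏(1,0,0,3,1,2)! = -1/12  (running -1/24)
⟨..|..⟩ = √(48)·(-1/24) = -0.288675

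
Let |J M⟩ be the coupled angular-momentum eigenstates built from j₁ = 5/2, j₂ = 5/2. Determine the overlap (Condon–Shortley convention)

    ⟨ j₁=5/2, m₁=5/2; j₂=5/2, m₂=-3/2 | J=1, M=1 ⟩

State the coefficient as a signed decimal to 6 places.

j₁+j₂−J=4  J+j₁−j₂=1  J−j₁+j₂=1  j₁+j₂+J+1=7
(j₁±m₁, j₂±m₂, J±M) = (5,0,1,4,2,0)
P² = 576/7
sum k=0..0:
  [0] +1/24 = 1/24
S = 1/24
C² = P²·S² = 1/7 ; C = +0.377964

+√(1/7) = +0.377964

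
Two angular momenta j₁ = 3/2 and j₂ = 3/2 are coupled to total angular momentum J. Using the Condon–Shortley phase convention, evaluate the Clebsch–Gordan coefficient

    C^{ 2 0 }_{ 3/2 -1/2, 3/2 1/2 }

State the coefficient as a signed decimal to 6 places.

-0.500000

triangle: 1!*2!*2!/6! = 4/720
(j±m)!: 1!*2!*2!*1!*2!*2! = 16
prefactor² = (2J+1)*Δ*N² = 4/9
  k=0: +1/(0!*1!*2!*2!*0!*0!) = 1/4
  k=1: −1/(1!*0!*1!*1!*1!*1!) = -1
Σ = -3/4  ⇒  CG² = 4/9*(-3/4)² = 1/4
CG = −√(1/4) = -0.500000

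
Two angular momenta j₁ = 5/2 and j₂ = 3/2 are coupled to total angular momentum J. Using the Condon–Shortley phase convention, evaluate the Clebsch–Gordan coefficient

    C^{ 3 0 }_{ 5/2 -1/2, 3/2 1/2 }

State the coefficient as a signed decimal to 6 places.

triangle: 1!*4!*2!/8! = 48/40320
(j±m)!: 2!*3!*2!*1!*3!*3! = 864
prefactor² = (2J+1)*Δ*N² = 36/5
  k=0: +1/(0!*1!*3!*2!*1!*0!) = 1/12
  k=1: −1/(1!*0!*2!*1!*2!*1!) = -1/4
Σ = -1/6  ⇒  CG² = 36/5*(-1/6)² = 1/5
CG = −√(1/5) = -0.447214

-0.447214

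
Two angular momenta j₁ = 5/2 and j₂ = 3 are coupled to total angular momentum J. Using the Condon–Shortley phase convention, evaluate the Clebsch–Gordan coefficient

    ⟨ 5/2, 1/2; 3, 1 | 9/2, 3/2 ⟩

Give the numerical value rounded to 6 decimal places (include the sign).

triangle: 1!×4!×5!/11! = 2880/39916800
(j±m)!: 3!×2!×4!×2!×6!×3! = 2488320
prefactor² = (2J+1)×Δ×N² = 138240/77
  k=0: +1/(0!×1!×2!×4!×2!×1!) = 1/96
  k=1: −1/(1!×0!×1!×3!×3!×2!) = -1/72
Σ = -1/288  ⇒  CG² = 138240/77×(-1/288)² = 5/231
CG = −√(5/231) = -0.147122

−√(5/231) = -0.147122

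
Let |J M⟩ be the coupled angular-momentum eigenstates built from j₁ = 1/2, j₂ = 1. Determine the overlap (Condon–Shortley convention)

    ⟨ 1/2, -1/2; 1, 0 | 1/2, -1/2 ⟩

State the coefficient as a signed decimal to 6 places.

-0.577350  (= −√(1/3))

√[2·1!0!1!/3! · 0!1!1!1!0!1!] = √(1/3)
  +(−1)^1/∏(1,0,0,0,0,1)! = -1  (running -1)
⟨..|..⟩ = √(1/3)·(-1) = -0.577350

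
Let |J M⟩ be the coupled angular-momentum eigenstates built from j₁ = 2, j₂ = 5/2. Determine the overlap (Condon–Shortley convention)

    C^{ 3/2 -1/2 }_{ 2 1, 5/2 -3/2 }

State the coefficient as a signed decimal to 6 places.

−√(2/105) ≈ -0.138013

√[4·3!1!2!/7! · 3!1!1!4!1!2!] = √(96/35)
  +(−1)^0/∏(0,3,1,1,0,1)! = 1/6  (running 1/6)
  +(−1)^1/∏(1,2,0,0,1,2)! = -1/4  (running -1/12)
⟨..|..⟩ = √(96/35)·(-1/12) = -0.138013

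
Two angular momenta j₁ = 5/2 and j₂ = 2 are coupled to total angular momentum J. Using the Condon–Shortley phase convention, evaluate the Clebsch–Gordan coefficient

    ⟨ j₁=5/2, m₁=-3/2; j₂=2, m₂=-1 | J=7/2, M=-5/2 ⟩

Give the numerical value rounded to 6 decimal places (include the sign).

-0.125988

j₁+j₂−J=1  J+j₁−j₂=4  J−j₁+j₂=3  j₁+j₂+J+1=9
(j₁±m₁, j₂±m₂, J±M) = (1,4,1,3,1,6)
P² = 2304/7
sum k=0..1:
  [0] +1/48 = 1/48
  [1] −1/36 = -1/36
S = -1/144
C² = P²·S² = 1/63 ; C = -0.125988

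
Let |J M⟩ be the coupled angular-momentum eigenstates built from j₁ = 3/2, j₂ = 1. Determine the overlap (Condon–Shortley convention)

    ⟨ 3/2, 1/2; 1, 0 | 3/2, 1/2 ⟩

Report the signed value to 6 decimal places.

+0.258199  (= +√(1/15))

triangle: 1!×2!×1!/5! = 2/120
(j±m)!: 2!×1!×1!×1!×2!×1! = 4
prefactor² = (2J+1)×Δ×N² = 4/15
  k=0: +1/(0!×1!×1!×1!×1!×0!) = 1
  k=1: −1/(1!×0!×0!×0!×2!×1!) = -1/2
Σ = 1/2  ⇒  CG² = 4/15×1/2² = 1/15
CG = +√(1/15) = +0.258199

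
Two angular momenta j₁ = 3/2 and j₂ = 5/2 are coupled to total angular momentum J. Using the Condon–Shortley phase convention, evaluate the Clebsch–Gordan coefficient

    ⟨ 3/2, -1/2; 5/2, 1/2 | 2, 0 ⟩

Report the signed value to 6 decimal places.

−√(1/14) ≈ -0.267261

j₁+j₂−J=2  J+j₁−j₂=1  J−j₁+j₂=3  j₁+j₂+J+1=7
(j₁±m₁, j₂±m₂, J±M) = (1,2,3,2,2,2)
P² = 8/7
sum k=1..2:
  [1] −1/2 = -1/2
  [2] +1/4 = 1/4
S = -1/4
C² = P²·S² = 1/14 ; C = -0.267261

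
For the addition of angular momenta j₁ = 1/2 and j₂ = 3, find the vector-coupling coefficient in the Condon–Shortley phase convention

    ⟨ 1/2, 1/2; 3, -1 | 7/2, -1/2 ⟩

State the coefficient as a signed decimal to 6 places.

+√(3/7) ≈ +0.654654

√[8·0!1!6!/8! · 1!0!2!4!3!4!] = √(6912/7)
  +(−1)^0/∏(0,0,0,2,1,4)! = 1/48  (running 1/48)
⟨..|..⟩ = √(6912/7)·(1/48) = +0.654654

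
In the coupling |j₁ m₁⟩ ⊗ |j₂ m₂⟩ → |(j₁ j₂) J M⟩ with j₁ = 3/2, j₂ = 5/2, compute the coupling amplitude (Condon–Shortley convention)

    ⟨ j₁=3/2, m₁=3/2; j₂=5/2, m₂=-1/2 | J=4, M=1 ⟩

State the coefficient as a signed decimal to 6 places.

+√(5/28) = +0.422577

√[9·0!3!5!/9! · 3!0!2!3!5!3!] = √(6480/7)
  +(−1)^0/∏(0,0,0,2,3,3)! = 1/72  (running 1/72)
⟨..|..⟩ = √(6480/7)·(1/72) = +0.422577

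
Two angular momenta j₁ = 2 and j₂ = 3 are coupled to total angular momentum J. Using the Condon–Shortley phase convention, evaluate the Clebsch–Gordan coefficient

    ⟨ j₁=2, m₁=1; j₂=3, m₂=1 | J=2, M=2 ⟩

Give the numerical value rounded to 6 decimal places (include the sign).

−√(3/14) = -0.462910

triangle: 3!*1!*3!/8! = 36/40320
(j±m)!: 3!*1!*4!*2!*4!*0! = 6912
prefactor² = (2J+1)*Δ*N² = 216/7
  k=1: −1/(1!*2!*0!*3!*1!*0!) = -1/12
Σ = -1/12  ⇒  CG² = 216/7*(-1/12)² = 3/14
CG = −√(3/14) = -0.462910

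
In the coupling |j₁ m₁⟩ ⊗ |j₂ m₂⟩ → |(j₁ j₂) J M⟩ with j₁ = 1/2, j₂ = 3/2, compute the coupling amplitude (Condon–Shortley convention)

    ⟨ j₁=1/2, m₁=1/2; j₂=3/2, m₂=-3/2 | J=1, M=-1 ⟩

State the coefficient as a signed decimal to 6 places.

+√(3/4) ≈ +0.866025

triangle: 1!·0!·2!/4! = 2/24
(j±m)!: 1!·0!·0!·3!·0!·2! = 12
prefactor² = (2J+1)·Δ·N² = 3
  k=0: +1/(0!·1!·0!·0!·0!·2!) = 1/2
Σ = 1/2  ⇒  CG² = 3·1/2² = 3/4
CG = +√(3/4) = +0.866025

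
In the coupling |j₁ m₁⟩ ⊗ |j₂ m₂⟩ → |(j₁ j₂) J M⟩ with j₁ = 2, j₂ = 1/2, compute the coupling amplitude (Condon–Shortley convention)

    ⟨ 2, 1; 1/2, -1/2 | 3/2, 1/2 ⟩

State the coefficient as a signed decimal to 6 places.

+0.774597

triangle: 1!*3!*0!/5! = 6/120
(j±m)!: 3!*1!*0!*1!*2!*1! = 12
prefactor² = (2J+1)*Δ*N² = 12/5
  k=0: +1/(0!*1!*1!*0!*2!*0!) = 1/2
Σ = 1/2  ⇒  CG² = 12/5*1/2² = 3/5
CG = +√(3/5) = +0.774597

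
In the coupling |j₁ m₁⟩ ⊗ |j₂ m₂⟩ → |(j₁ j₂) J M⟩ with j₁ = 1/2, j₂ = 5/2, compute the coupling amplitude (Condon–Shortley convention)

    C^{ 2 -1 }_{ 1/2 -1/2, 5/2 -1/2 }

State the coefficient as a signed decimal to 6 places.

-0.577350

j₁+j₂−J=1  J+j₁−j₂=0  J−j₁+j₂=4  j₁+j₂+J+1=6
(j₁±m₁, j₂±m₂, J±M) = (0,1,2,3,1,3)
P² = 12
sum k=1..1:
  [1] −1/6 = -1/6
S = -1/6
C² = P²·S² = 1/3 ; C = -0.577350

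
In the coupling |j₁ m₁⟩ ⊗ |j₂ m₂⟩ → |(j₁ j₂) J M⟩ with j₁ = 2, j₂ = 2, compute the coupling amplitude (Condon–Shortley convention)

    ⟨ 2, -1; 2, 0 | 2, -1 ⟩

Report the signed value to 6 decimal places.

−√(1/14) = -0.267261

triangle: 2!*2!*2!/7! = 8/5040
(j±m)!: 1!*3!*2!*2!*1!*3! = 144
prefactor² = (2J+1)*Δ*N² = 8/7
  k=1: −1/(1!*1!*2!*1!*0!*1!) = -1/2
  k=2: +1/(2!*0!*1!*0!*1!*2!) = 1/4
Σ = -1/4  ⇒  CG² = 8/7*(-1/4)² = 1/14
CG = −√(1/14) = -0.267261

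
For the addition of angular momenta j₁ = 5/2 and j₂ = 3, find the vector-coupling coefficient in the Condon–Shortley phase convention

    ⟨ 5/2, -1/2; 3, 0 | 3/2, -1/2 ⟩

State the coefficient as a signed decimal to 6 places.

+0.338062

j₁+j₂−J=4  J+j₁−j₂=1  J−j₁+j₂=2  j₁+j₂+J+1=8
(j₁±m₁, j₂±m₂, J±M) = (2,3,3,3,1,2)
P² = 144/35
sum k=2..3:
  [2] +1/4 = 1/4
  [3] −1/12 = -1/12
S = 1/6
C² = P²·S² = 4/35 ; C = +0.338062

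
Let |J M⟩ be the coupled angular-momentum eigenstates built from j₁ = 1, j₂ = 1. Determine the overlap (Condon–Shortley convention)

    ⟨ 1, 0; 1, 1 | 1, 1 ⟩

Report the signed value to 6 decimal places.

-0.707107

√[3·1!1!1!/4! · 1!1!2!0!2!0!] = √(1/2)
  +(−1)^1/∏(1,0,0,1,1,0)! = -1  (running -1)
⟨..|..⟩ = √(1/2)·(-1) = -0.707107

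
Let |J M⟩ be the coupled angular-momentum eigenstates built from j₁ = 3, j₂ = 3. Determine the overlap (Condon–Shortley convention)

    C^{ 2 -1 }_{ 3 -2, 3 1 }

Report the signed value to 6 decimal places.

√[5·4!2!2!/9! · 1!5!4!2!1!3!] = √(320/7)
  +(−1)^3/∏(3,1,2,1,0,1)! = -1/12  (running -1/12)
  +(−1)^4/∏(4,0,1,0,1,2)! = 1/48  (running -1/16)
⟨..|..⟩ = √(320/7)·(-1/16) = -0.422577

-0.422577  (= −√(5/28))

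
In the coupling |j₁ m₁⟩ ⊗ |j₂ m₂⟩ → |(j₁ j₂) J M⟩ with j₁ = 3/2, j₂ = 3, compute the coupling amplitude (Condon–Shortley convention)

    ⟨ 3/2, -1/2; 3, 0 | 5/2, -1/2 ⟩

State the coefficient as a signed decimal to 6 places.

−√(6/35) = -0.414039

√[6·2!1!4!/8! · 1!2!3!3!2!3!] = √(216/35)
  +(−1)^1/∏(1,1,1,2,0,2)! = -1/4  (running -1/4)
  +(−1)^2/∏(2,0,0,1,1,3)! = 1/12  (running -1/6)
⟨..|..⟩ = √(216/35)·(-1/6) = -0.414039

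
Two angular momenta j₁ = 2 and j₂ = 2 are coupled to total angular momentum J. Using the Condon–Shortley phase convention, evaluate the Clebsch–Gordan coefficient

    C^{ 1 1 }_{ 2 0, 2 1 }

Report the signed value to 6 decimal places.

+√(3/10) = +0.547723

√[3·3!1!1!/6! · 2!2!3!1!2!0!] = √(6/5)
  +(−1)^2/∏(2,1,0,1,1,0)! = 1/2  (running 1/2)
⟨..|..⟩ = √(6/5)·(1/2) = +0.547723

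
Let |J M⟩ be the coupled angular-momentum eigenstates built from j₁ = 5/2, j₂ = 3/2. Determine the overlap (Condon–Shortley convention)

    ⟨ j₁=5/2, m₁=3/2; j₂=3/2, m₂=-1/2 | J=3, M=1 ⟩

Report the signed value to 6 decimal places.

+0.639010  (= +√(49/120))

√[7·1!4!2!/8! · 4!1!1!2!4!2!] = √(96/5)
  +(−1)^0/∏(0,1,1,1,3,1)! = 1/6  (running 1/6)
  +(−1)^1/∏(1,0,0,0,4,2)! = -1/48  (running 7/48)
⟨..|..⟩ = √(96/5)·(7/48) = +0.639010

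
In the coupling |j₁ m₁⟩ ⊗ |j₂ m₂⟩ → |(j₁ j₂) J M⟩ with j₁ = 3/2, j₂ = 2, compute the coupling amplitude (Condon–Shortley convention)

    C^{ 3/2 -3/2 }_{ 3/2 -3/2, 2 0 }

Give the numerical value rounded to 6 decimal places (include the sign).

j₁+j₂−J=2  J+j₁−j₂=1  J−j₁+j₂=2  j₁+j₂+J+1=6
(j₁±m₁, j₂±m₂, J±M) = (0,3,2,2,0,3)
P² = 16/5
sum k=2..2:
  [2] +1/4 = 1/4
S = 1/4
C² = P²·S² = 1/5 ; C = +0.447214

+√(1/5) ≈ +0.447214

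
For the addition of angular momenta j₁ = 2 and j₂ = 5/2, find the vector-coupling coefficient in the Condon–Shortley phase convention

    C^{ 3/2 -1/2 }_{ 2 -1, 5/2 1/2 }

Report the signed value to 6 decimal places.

+0.487950  (= +√(5/21))

j₁+j₂−J=3  J+j₁−j₂=1  J−j₁+j₂=2  j₁+j₂+J+1=7
(j₁±m₁, j₂±m₂, J±M) = (1,3,3,2,1,2)
P² = 48/35
sum k=2..3:
  [2] +1/2 = 1/2
  [3] −1/12 = -1/12
S = 5/12
C² = P²·S² = 5/21 ; C = +0.487950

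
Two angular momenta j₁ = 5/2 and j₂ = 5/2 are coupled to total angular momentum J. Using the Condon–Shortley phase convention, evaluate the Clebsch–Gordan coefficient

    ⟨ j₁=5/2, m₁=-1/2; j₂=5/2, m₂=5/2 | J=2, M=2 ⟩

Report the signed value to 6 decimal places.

j₁+j₂−J=3  J+j₁−j₂=2  J−j₁+j₂=2  j₁+j₂+J+1=8
(j₁±m₁, j₂±m₂, J±M) = (2,3,5,0,4,0)
P² = 720/7
sum k=3..3:
  [3] −1/24 = -1/24
S = -1/24
C² = P²·S² = 5/28 ; C = -0.422577

-0.422577  (= −√(5/28))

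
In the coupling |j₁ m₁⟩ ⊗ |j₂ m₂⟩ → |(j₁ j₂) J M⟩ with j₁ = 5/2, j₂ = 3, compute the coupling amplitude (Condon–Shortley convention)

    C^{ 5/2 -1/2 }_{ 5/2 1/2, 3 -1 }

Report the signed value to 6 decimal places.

−√(8/35) = -0.478091

√[6·3!2!3!/9! · 3!2!2!4!2!3!] = √(288/35)
  +(−1)^0/∏(0,3,2,2,0,1)! = 1/24  (running 1/24)
  +(−1)^1/∏(1,2,1,1,1,2)! = -1/4  (running -5/24)
  +(−1)^2/∏(2,1,0,0,2,3)! = 1/24  (running -1/6)
⟨..|..⟩ = √(288/35)·(-1/6) = -0.478091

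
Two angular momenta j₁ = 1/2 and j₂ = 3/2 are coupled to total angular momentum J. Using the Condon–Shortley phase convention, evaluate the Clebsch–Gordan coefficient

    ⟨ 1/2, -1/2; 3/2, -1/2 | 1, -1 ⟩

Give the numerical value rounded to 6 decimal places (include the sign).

j₁+j₂−J=1  J+j₁−j₂=0  J−j₁+j₂=2  j₁+j₂+J+1=4
(j₁±m₁, j₂±m₂, J±M) = (0,1,1,2,0,2)
P² = 1
sum k=1..1:
  [1] −1/2 = -1/2
S = -1/2
C² = P²·S² = 1/4 ; C = -0.500000

−√(1/4) ≈ -0.500000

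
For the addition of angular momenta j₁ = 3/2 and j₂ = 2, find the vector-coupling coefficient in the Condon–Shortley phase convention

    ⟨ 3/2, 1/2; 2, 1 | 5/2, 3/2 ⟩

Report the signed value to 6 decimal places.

-0.169031  (= −√(1/35))

triangle: 1!×2!×3!/7! = 12/5040
(j±m)!: 2!×1!×3!×1!×4!×1! = 288
prefactor² = (2J+1)×Δ×N² = 144/35
  k=0: +1/(0!×1!×1!×3!×1!×0!) = 1/6
  k=1: −1/(1!×0!×0!×2!×2!×1!) = -1/4
Σ = -1/12  ⇒  CG² = 144/35×(-1/12)² = 1/35
CG = −√(1/35) = -0.169031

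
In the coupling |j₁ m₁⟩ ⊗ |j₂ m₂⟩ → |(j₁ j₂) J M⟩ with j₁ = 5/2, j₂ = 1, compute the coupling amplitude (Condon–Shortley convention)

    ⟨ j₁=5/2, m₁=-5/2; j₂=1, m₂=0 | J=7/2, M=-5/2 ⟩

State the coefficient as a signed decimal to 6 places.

+0.534522

triangle: 0!·5!·2!/8! = 240/40320
(j±m)!: 0!·5!·1!·1!·1!·6! = 86400
prefactor² = (2J+1)·Δ·N² = 28800/7
  k=0: +1/(0!·0!·5!·1!·0!·1!) = 1/120
Σ = 1/120  ⇒  CG² = 28800/7·1/120² = 2/7
CG = +√(2/7) = +0.534522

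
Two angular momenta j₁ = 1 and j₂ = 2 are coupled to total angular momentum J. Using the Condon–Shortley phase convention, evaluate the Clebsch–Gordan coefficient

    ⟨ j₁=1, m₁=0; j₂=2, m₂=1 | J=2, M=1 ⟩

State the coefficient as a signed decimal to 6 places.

−√(1/6) ≈ -0.408248

triangle: 1!*1!*3!/6! = 6/720
(j±m)!: 1!*1!*3!*1!*3!*1! = 36
prefactor² = (2J+1)*Δ*N² = 3/2
  k=0: +1/(0!*1!*1!*3!*0!*0!) = 1/6
  k=1: −1/(1!*0!*0!*2!*1!*1!) = -1/2
Σ = -1/3  ⇒  CG² = 3/2*(-1/3)² = 1/6
CG = −√(1/6) = -0.408248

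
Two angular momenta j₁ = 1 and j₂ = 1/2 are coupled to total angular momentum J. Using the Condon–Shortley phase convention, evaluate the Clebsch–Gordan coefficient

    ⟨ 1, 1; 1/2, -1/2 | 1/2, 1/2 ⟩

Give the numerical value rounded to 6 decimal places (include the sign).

+0.816497  (= +√(2/3))

triangle: 1!·1!·0!/3! = 1/6
(j±m)!: 2!·0!·0!·1!·1!·0! = 2
prefactor² = (2J+1)·Δ·N² = 2/3
  k=0: +1/(0!·1!·0!·0!·1!·0!) = 1
Σ = 1  ⇒  CG² = 2/3·1² = 2/3
CG = +√(2/3) = +0.816497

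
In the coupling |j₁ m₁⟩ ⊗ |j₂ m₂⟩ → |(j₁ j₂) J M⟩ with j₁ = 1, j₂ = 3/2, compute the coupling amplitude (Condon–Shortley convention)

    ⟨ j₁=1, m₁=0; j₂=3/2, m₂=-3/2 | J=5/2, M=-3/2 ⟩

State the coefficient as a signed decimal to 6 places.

+√(2/5) ≈ +0.632456

triangle: 0!*2!*3!/6! = 12/720
(j±m)!: 1!*1!*0!*3!*1!*4! = 144
prefactor² = (2J+1)*Δ*N² = 72/5
  k=0: +1/(0!*0!*1!*0!*1!*3!) = 1/6
Σ = 1/6  ⇒  CG² = 72/5*1/6² = 2/5
CG = +√(2/5) = +0.632456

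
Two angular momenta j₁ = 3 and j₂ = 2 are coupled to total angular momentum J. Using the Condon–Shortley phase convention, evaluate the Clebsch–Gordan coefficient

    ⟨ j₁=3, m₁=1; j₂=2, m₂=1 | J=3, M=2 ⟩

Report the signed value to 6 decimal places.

triangle: 2!*4!*2!/9! = 96/362880
(j±m)!: 4!*2!*3!*1!*5!*1! = 34560
prefactor² = (2J+1)*Δ*N² = 64
  k=1: −1/(1!*1!*1!*2!*3!*0!) = -1/12
  k=2: +1/(2!*0!*0!*1!*4!*1!) = 1/48
Σ = -1/16  ⇒  CG² = 64*(-1/16)² = 1/4
CG = −√(1/4) = -0.500000

-0.500000  (= −√(1/4))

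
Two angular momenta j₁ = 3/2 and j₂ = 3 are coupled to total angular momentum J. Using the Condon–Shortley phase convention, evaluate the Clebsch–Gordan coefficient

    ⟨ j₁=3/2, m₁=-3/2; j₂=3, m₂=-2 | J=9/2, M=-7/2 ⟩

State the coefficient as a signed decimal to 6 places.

j₁+j₂−J=0  J+j₁−j₂=3  J−j₁+j₂=6  j₁+j₂+J+1=10
(j₁±m₁, j₂±m₂, J±M) = (0,3,1,5,1,8)
P² = 345600
sum k=0..0:
  [0] +1/720 = 1/720
S = 1/720
C² = P²·S² = 2/3 ; C = +0.816497

+√(2/3) = +0.816497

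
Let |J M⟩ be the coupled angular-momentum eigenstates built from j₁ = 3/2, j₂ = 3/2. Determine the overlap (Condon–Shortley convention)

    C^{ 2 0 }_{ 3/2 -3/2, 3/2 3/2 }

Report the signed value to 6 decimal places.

-0.500000  (= −√(1/4))

triangle: 1!*2!*2!/6! = 4/720
(j±m)!: 0!*3!*3!*0!*2!*2! = 144
prefactor² = (2J+1)*Δ*N² = 4
  k=1: −1/(1!*0!*2!*2!*0!*0!) = -1/4
Σ = -1/4  ⇒  CG² = 4*(-1/4)² = 1/4
CG = −√(1/4) = -0.500000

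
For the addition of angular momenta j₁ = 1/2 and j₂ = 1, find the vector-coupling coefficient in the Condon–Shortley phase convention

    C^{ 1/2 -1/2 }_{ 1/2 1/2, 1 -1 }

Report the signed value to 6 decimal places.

√[2·1!0!1!/3! · 1!0!0!2!0!1!] = √(2/3)
  +(−1)^0/∏(0,1,0,0,0,1)! = 1  (running 1)
⟨..|..⟩ = √(2/3)·(1) = +0.816497

+0.816497  (= +√(2/3))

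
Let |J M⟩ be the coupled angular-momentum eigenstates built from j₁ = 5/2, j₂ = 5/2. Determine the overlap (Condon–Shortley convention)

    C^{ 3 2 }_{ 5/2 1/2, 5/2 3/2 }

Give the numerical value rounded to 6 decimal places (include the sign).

triangle: 2!×3!×3!/9! = 72/362880
(j±m)!: 3!×2!×4!×1!×5!×1! = 34560
prefactor² = (2J+1)×Δ×N² = 48
  k=1: −1/(1!×1!×1!×3!×2!×0!) = -1/12
  k=2: +1/(2!×0!×0!×2!×3!×1!) = 1/24
Σ = -1/24  ⇒  CG² = 48×(-1/24)² = 1/12
CG = −√(1/12) = -0.288675

-0.288675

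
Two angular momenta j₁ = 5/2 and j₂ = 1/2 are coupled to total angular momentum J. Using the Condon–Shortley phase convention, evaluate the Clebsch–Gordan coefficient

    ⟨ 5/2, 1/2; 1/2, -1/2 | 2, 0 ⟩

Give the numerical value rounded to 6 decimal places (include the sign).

+0.707107

j₁+j₂−J=1  J+j₁−j₂=4  J−j₁+j₂=0  j₁+j₂+J+1=6
(j₁±m₁, j₂±m₂, J±M) = (3,2,0,1,2,2)
P² = 8
sum k=0..0:
  [0] +1/4 = 1/4
S = 1/4
C² = P²·S² = 1/2 ; C = +0.707107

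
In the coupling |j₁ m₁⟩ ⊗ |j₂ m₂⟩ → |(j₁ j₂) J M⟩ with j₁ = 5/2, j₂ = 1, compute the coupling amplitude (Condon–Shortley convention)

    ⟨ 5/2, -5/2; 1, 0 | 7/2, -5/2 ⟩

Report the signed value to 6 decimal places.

triangle: 0!×5!×2!/8! = 240/40320
(j±m)!: 0!×5!×1!×1!×1!×6! = 86400
prefactor² = (2J+1)×Δ×N² = 28800/7
  k=0: +1/(0!×0!×5!×1!×0!×1!) = 1/120
Σ = 1/120  ⇒  CG² = 28800/7×1/120² = 2/7
CG = +√(2/7) = +0.534522

+0.534522  (= +√(2/7))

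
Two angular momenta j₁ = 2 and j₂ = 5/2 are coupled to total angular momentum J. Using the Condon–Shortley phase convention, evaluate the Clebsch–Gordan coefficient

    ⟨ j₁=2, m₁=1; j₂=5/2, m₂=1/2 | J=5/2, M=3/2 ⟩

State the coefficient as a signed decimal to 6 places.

j₁+j₂−J=2  J+j₁−j₂=2  J−j₁+j₂=3  j₁+j₂+J+1=8
(j₁±m₁, j₂±m₂, J±M) = (3,1,3,2,4,1)
P² = 216/35
sum k=0..1:
  [0] +1/12 = 1/12
  [1] −1/4 = -1/4
S = -1/6
C² = P²·S² = 6/35 ; C = -0.414039

-0.414039  (= −√(6/35))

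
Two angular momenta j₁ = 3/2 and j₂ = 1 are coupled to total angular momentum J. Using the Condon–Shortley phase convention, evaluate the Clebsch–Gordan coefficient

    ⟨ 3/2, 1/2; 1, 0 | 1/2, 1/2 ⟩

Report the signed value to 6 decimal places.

−√(1/3) = -0.577350

j₁+j₂−J=2  J+j₁−j₂=1  J−j₁+j₂=0  j₁+j₂+J+1=4
(j₁±m₁, j₂±m₂, J±M) = (2,1,1,1,1,0)
P² = 1/3
sum k=1..1:
  [1] −1/1 = -1
S = -1
C² = P²·S² = 1/3 ; C = -0.577350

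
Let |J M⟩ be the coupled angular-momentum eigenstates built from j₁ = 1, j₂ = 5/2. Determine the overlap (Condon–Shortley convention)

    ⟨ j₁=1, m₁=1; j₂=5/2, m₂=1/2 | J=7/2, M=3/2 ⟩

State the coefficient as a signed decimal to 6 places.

+√(10/21) ≈ +0.690066

triangle: 0!·2!·5!/8! = 240/40320
(j±m)!: 2!·0!·3!·2!·5!·2! = 5760
prefactor² = (2J+1)·Δ·N² = 1920/7
  k=0: +1/(0!·0!·0!·3!·2!·2!) = 1/24
Σ = 1/24  ⇒  CG² = 1920/7·1/24² = 10/21
CG = +√(10/21) = +0.690066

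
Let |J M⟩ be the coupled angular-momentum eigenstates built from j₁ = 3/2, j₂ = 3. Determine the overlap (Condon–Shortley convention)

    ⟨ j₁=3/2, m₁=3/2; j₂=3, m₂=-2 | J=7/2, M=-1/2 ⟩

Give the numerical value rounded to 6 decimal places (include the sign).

+0.487950  (= +√(5/21))

j₁+j₂−J=1  J+j₁−j₂=2  J−j₁+j₂=5  j₁+j₂+J+1=9
(j₁±m₁, j₂±m₂, J±M) = (3,0,1,5,3,4)
P² = 3840/7
sum k=0..0:
  [0] +1/48 = 1/48
S = 1/48
C² = P²·S² = 5/21 ; C = +0.487950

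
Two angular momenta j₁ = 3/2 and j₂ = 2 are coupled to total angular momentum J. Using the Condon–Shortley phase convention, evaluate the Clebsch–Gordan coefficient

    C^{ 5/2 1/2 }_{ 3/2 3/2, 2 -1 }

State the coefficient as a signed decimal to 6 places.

+√(27/70) = +0.621059

triangle: 1!×2!×3!/7! = 12/5040
(j±m)!: 3!×0!×1!×3!×3!×2! = 432
prefactor² = (2J+1)×Δ×N² = 216/35
  k=0: +1/(0!×1!×0!×1!×2!×2!) = 1/4
Σ = 1/4  ⇒  CG² = 216/35×1/4² = 27/70
CG = +√(27/70) = +0.621059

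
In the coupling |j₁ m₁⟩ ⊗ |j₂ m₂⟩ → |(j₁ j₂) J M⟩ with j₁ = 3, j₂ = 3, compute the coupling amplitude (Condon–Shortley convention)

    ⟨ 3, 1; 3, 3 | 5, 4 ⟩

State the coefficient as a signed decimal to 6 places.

j₁+j₂−J=1  J+j₁−j₂=5  J−j₁+j₂=5  j₁+j₂+J+1=12
(j₁±m₁, j₂±m₂, J±M) = (4,2,6,0,9,1)
P² = 4147200
sum k=1..1:
  [1] −1/2880 = -1/2880
S = -1/2880
C² = P²·S² = 1/2 ; C = -0.707107

-0.707107  (= −√(1/2))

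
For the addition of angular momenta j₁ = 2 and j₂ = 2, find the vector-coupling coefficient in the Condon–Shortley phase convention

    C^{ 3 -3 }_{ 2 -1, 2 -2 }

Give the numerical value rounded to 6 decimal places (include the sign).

+√(1/2) ≈ +0.707107

triangle: 1!*3!*3!/8! = 36/40320
(j±m)!: 1!*3!*0!*4!*0!*6! = 103680
prefactor² = (2J+1)*Δ*N² = 648
  k=0: +1/(0!*1!*3!*0!*0!*3!) = 1/36
Σ = 1/36  ⇒  CG² = 648*1/36² = 1/2
CG = +√(1/2) = +0.707107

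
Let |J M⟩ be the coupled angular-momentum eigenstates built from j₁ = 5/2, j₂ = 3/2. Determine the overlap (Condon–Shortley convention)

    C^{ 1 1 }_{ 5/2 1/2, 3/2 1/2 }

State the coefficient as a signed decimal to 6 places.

+√(3/20) ≈ +0.387298

triangle: 3!·2!·0!/6! = 12/720
(j±m)!: 3!·2!·2!·1!·2!·0! = 48
prefactor² = (2J+1)·Δ·N² = 12/5
  k=2: +1/(2!·1!·0!·0!·2!·0!) = 1/4
Σ = 1/4  ⇒  CG² = 12/5·1/4² = 3/20
CG = +√(3/20) = +0.387298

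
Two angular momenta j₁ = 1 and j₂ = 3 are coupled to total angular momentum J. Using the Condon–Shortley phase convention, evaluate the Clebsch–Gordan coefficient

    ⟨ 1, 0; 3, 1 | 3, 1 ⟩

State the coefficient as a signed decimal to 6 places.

√[7·1!1!5!/8! · 1!1!4!2!4!2!] = √(48)
  +(−1)^0/∏(0,1,1,4,0,1)! = 1/24  (running 1/24)
  +(−1)^1/∏(1,0,0,3,1,2)! = -1/12  (running -1/24)
⟨..|..⟩ = √(48)·(-1/24) = -0.288675

-0.288675  (= −√(1/12))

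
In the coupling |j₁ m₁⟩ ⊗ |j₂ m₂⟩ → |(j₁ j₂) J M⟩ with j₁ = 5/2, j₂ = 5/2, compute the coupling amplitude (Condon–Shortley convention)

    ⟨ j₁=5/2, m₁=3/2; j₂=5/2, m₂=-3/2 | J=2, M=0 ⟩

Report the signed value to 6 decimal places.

+√(1/84) ≈ +0.109109

√[5·3!2!2!/8! · 4!1!1!4!2!2!] = √(48/7)
  +(−1)^0/∏(0,3,1,1,1,1)! = 1/6  (running 1/6)
  +(−1)^1/∏(1,2,0,0,2,2)! = -1/8  (running 1/24)
⟨..|..⟩ = √(48/7)·(1/24) = +0.109109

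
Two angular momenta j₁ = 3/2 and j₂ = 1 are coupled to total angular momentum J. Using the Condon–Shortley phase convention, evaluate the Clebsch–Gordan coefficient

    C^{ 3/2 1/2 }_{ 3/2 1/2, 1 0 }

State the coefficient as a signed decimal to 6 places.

+√(1/15) = +0.258199

√[4·1!2!1!/5! · 2!1!1!1!2!1!] = √(4/15)
  +(−1)^0/∏(0,1,1,1,1,0)! = 1  (running 1)
  +(−1)^1/∏(1,0,0,0,2,1)! = -1/2  (running 1/2)
⟨..|..⟩ = √(4/15)·(1/2) = +0.258199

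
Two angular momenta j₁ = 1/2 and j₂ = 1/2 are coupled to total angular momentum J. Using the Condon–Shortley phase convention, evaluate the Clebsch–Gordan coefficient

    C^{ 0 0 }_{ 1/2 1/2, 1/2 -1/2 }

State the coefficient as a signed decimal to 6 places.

+√(1/2) = +0.707107

j₁+j₂−J=1  J+j₁−j₂=0  J−j₁+j₂=0  j₁+j₂+J+1=2
(j₁±m₁, j₂±m₂, J±M) = (1,0,0,1,0,0)
P² = 1/2
sum k=0..0:
  [0] +1/1 = 1
S = 1
C² = P²·S² = 1/2 ; C = +0.707107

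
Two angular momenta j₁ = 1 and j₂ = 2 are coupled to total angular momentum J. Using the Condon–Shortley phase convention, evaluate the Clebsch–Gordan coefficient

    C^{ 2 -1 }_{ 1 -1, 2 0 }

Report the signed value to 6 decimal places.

√[5·1!1!3!/6! · 0!2!2!2!1!3!] = √(2)
  +(−1)^1/∏(1,0,1,1,0,2)! = -1/2  (running -1/2)
⟨..|..⟩ = √(2)·(-1/2) = -0.707107

-0.707107  (= −√(1/2))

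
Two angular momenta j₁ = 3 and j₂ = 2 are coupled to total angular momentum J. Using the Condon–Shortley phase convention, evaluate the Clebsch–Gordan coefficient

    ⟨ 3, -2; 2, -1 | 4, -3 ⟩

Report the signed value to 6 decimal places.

triangle: 1!×5!×3!/10! = 720/3628800
(j±m)!: 1!×5!×1!×3!×1!×7! = 3628800
prefactor² = (2J+1)×Δ×N² = 6480
  k=0: +1/(0!×1!×5!×1!×0!×2!) = 1/240
  k=1: −1/(1!×0!×4!×0!×1!×3!) = -1/144
Σ = -1/360  ⇒  CG² = 6480×(-1/360)² = 1/20
CG = −√(1/20) = -0.223607

−√(1/20) = -0.223607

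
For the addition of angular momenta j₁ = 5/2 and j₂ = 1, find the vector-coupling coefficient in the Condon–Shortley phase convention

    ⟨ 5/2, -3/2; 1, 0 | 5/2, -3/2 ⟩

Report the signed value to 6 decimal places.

-0.507093  (= −√(9/35))

√[6·1!4!1!/7! · 1!4!1!1!1!4!] = √(576/35)
  +(−1)^0/∏(0,1,4,1,0,0)! = 1/24  (running 1/24)
  +(−1)^1/∏(1,0,3,0,1,1)! = -1/6  (running -1/8)
⟨..|..⟩ = √(576/35)·(-1/8) = -0.507093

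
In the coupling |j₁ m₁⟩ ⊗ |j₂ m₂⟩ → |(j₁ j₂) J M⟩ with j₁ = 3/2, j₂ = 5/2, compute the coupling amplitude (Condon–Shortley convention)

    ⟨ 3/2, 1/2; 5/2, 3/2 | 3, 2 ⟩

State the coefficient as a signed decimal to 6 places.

triangle: 1!*2!*4!/8! = 48/40320
(j±m)!: 2!*1!*4!*1!*5!*1! = 5760
prefactor² = (2J+1)*Δ*N² = 48
  k=0: +1/(0!*1!*1!*4!*1!*0!) = 1/24
  k=1: −1/(1!*0!*0!*3!*2!*1!) = -1/12
Σ = -1/24  ⇒  CG² = 48*(-1/24)² = 1/12
CG = −√(1/12) = -0.288675

-0.288675  (= −√(1/12))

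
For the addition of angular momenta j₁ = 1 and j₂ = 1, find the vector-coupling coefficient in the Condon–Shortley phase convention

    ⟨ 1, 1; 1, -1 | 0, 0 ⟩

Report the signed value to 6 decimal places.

√[1·2!0!0!/3! · 2!0!0!2!0!0!] = √(4/3)
  +(−1)^0/∏(0,2,0,0,0,0)! = 1/2  (running 1/2)
⟨..|..⟩ = √(4/3)·(1/2) = +0.577350

+0.577350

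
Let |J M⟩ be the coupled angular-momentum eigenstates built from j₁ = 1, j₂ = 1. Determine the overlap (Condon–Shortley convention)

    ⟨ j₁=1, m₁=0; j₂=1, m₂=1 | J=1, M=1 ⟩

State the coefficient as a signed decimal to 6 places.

-0.707107

j₁+j₂−J=1  J+j₁−j₂=1  J−j₁+j₂=1  j₁+j₂+J+1=4
(j₁±m₁, j₂±m₂, J±M) = (1,1,2,0,2,0)
P² = 1/2
sum k=1..1:
  [1] −1/1 = -1
S = -1
C² = P²·S² = 1/2 ; C = -0.707107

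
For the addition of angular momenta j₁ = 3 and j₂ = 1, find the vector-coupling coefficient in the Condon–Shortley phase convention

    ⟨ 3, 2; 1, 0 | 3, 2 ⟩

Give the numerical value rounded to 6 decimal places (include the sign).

triangle: 1!×5!×1!/8! = 120/40320
(j±m)!: 5!×1!×1!×1!×5!×1! = 14400
prefactor² = (2J+1)×Δ×N² = 300
  k=0: +1/(0!×1!×1!×1!×4!×0!) = 1/24
  k=1: −1/(1!×0!×0!×0!×5!×1!) = -1/120
Σ = 1/30  ⇒  CG² = 300×1/30² = 1/3
CG = +√(1/3) = +0.577350

+√(1/3) ≈ +0.577350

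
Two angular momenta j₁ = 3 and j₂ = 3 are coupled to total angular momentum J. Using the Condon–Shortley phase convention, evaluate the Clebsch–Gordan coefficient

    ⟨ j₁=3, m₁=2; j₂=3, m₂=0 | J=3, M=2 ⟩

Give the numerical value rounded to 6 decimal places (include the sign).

√[7·3!3!3!/10! · 5!1!3!3!5!1!] = √(216)
  +(−1)^0/∏(0,3,1,3,2,0)! = 1/72  (running 1/72)
  +(−1)^1/∏(1,2,0,2,3,1)! = -1/24  (running -1/36)
⟨..|..⟩ = √(216)·(-1/36) = -0.408248

-0.408248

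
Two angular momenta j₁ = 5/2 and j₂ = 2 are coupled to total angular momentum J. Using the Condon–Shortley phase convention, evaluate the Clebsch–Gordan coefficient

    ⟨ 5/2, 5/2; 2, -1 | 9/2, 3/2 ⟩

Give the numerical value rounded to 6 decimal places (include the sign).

+√(1/21) = +0.218218

j₁+j₂−J=0  J+j₁−j₂=5  J−j₁+j₂=4  j₁+j₂+J+1=10
(j₁±m₁, j₂±m₂, J±M) = (5,0,1,3,6,3)
P² = 172800/7
sum k=0..0:
  [0] +1/720 = 1/720
S = 1/720
C² = P²·S² = 1/21 ; C = +0.218218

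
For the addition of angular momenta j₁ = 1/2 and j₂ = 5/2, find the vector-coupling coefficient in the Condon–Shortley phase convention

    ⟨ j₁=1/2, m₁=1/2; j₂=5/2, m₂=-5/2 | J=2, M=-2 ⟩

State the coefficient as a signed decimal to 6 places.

+0.912871  (= +√(5/6))

j₁+j₂−J=1  J+j₁−j₂=0  J−j₁+j₂=4  j₁+j₂+J+1=6
(j₁±m₁, j₂±m₂, J±M) = (1,0,0,5,0,4)
P² = 480
sum k=0..0:
  [0] +1/24 = 1/24
S = 1/24
C² = P²·S² = 5/6 ; C = +0.912871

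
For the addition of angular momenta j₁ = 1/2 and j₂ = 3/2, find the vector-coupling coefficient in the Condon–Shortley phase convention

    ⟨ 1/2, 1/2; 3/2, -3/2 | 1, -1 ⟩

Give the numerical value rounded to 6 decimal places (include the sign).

√[3·1!0!2!/4! · 1!0!0!3!0!2!] = √(3)
  +(−1)^0/∏(0,1,0,0,0,2)! = 1/2  (running 1/2)
⟨..|..⟩ = √(3)·(1/2) = +0.866025

+√(3/4) = +0.866025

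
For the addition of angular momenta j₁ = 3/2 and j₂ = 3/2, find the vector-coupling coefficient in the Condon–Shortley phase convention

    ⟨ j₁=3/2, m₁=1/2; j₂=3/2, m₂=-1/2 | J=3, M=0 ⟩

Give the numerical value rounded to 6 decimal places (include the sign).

+0.670820  (= +√(9/20))

triangle: 0!*3!*3!/7! = 36/5040
(j±m)!: 2!*1!*1!*2!*3!*3! = 144
prefactor² = (2J+1)*Δ*N² = 36/5
  k=0: +1/(0!*0!*1!*1!*2!*2!) = 1/4
Σ = 1/4  ⇒  CG² = 36/5*1/4² = 9/20
CG = +√(9/20) = +0.670820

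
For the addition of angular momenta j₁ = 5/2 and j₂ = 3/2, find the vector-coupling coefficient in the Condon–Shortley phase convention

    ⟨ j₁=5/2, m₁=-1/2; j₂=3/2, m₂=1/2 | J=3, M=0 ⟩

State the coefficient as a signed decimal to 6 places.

√[7·1!4!2!/8! · 2!3!2!1!3!3!] = √(36/5)
  +(−1)^0/∏(0,1,3,2,1,0)! = 1/12  (running 1/12)
  +(−1)^1/∏(1,0,2,1,2,1)! = -1/4  (running -1/6)
⟨..|..⟩ = √(36/5)·(-1/6) = -0.447214

−√(1/5) ≈ -0.447214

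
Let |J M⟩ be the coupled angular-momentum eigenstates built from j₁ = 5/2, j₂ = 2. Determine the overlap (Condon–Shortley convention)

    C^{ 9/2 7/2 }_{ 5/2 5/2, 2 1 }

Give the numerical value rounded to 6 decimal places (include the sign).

+0.666667  (= +√(4/9))

triangle: 0!*5!*4!/10! = 2880/3628800
(j±m)!: 5!*0!*3!*1!*8!*1! = 29030400
prefactor² = (2J+1)*Δ*N² = 230400
  k=0: +1/(0!*0!*0!*3!*5!*1!) = 1/720
Σ = 1/720  ⇒  CG² = 230400*1/720² = 4/9
CG = +√(4/9) = +0.666667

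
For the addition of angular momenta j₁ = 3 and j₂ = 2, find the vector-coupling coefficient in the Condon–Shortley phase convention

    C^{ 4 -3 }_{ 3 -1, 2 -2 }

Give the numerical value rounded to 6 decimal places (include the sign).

√[9·1!5!3!/10! · 2!4!0!4!1!7!] = √(10368)
  +(−1)^0/∏(0,1,4,0,1,3)! = 1/144  (running 1/144)
⟨..|..⟩ = √(10368)·(1/144) = +0.707107

+0.707107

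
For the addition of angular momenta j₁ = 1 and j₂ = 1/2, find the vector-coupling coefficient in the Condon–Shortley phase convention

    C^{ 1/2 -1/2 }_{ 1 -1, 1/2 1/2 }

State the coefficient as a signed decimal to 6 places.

-0.816497

√[2·1!1!0!/3! · 0!2!1!0!0!1!] = √(2/3)
  +(−1)^1/∏(1,0,1,0,0,0)! = -1  (running -1)
⟨..|..⟩ = √(2/3)·(-1) = -0.816497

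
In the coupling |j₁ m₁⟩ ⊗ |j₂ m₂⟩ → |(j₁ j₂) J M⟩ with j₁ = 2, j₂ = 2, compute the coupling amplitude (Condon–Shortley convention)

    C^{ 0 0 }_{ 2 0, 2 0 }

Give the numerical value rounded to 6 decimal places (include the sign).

+0.447214

triangle: 4!*0!*0!/5! = 24/120
(j±m)!: 2!*2!*2!*2!*0!*0! = 16
prefactor² = (2J+1)*Δ*N² = 16/5
  k=2: +1/(2!*2!*0!*0!*0!*0!) = 1/4
Σ = 1/4  ⇒  CG² = 16/5*1/4² = 1/5
CG = +√(1/5) = +0.447214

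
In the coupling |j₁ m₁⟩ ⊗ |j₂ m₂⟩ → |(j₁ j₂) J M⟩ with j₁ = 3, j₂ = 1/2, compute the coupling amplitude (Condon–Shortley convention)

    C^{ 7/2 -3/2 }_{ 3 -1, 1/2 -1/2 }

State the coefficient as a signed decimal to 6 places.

+0.845154

triangle: 0!·6!·1!/8! = 720/40320
(j±m)!: 2!·4!·0!·1!·2!·5! = 11520
prefactor² = (2J+1)·Δ·N² = 11520/7
  k=0: +1/(0!·0!·4!·0!·2!·1!) = 1/48
Σ = 1/48  ⇒  CG² = 11520/7·1/48² = 5/7
CG = +√(5/7) = +0.845154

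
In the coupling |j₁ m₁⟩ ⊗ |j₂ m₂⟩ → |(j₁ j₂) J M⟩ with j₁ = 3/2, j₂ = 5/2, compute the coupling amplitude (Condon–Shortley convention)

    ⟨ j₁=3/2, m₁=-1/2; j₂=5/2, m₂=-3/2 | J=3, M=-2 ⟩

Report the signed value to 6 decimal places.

triangle: 1!*2!*4!/8! = 48/40320
(j±m)!: 1!*2!*1!*4!*1!*5! = 5760
prefactor² = (2J+1)*Δ*N² = 48
  k=0: +1/(0!*1!*2!*1!*0!*3!) = 1/12
  k=1: −1/(1!*0!*1!*0!*1!*4!) = -1/24
Σ = 1/24  ⇒  CG² = 48*1/24² = 1/12
CG = +√(1/12) = +0.288675

+0.288675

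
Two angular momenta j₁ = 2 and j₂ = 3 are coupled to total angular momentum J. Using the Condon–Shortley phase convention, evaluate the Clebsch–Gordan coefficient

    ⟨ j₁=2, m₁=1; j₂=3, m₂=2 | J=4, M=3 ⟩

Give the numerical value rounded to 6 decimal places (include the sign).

triangle: 1!*3!*5!/10! = 720/3628800
(j±m)!: 3!*1!*5!*1!*7!*1! = 3628800
prefactor² = (2J+1)*Δ*N² = 6480
  k=0: +1/(0!*1!*1!*5!*2!*0!) = 1/240
  k=1: −1/(1!*0!*0!*4!*3!*1!) = -1/144
Σ = -1/360  ⇒  CG² = 6480*(-1/360)² = 1/20
CG = −√(1/20) = -0.223607

−√(1/20) ≈ -0.223607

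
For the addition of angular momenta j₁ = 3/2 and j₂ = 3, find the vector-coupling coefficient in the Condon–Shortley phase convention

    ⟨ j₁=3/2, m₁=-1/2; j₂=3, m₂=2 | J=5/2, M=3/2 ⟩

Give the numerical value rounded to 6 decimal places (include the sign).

j₁+j₂−J=2  J+j₁−j₂=1  J−j₁+j₂=4  j₁+j₂+J+1=8
(j₁±m₁, j₂±m₂, J±M) = (1,2,5,1,4,1)
P² = 288/7
sum k=1..2:
  [1] −1/24 = -1/24
  [2] +1/12 = 1/12
S = 1/24
C² = P²·S² = 1/14 ; C = +0.267261

+0.267261  (= +√(1/14))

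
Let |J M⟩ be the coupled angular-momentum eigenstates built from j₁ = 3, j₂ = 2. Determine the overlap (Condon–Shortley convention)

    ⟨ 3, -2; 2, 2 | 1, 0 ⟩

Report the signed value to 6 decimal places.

+0.377964

triangle: 4!×2!×0!/7! = 48/5040
(j±m)!: 1!×5!×4!×0!×1!×1! = 2880
prefactor² = (2J+1)×Δ×N² = 576/7
  k=4: +1/(4!×0!×1!×0!×1!×0!) = 1/24
Σ = 1/24  ⇒  CG² = 576/7×1/24² = 1/7
CG = +√(1/7) = +0.377964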